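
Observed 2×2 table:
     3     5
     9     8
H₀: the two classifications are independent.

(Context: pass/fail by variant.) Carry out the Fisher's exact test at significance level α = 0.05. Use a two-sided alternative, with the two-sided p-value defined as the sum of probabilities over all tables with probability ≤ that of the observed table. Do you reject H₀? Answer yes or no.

Margins: r₁=8, r₂=17, c₁=12, c₂=13, n=25
p_obs = C(8,3)·C(17,9)/C(25,12); sum pmf over tables with pmf ≤ p_obs
p-value (two-sided) = 0.67277
At α=0.05: p ≥ α → fail to reject H₀

reject H₀: no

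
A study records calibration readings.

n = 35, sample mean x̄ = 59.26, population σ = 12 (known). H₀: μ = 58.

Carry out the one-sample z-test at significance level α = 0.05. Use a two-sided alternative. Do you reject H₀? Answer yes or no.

SE = σ/√n = 12/√35 = 2.0284
z = (x̄−μ₀)/SE = (59.26−58)/2.0284 = 0.6212
p-value (two-sided) = 0.53448
At α=0.05: p ≥ α → fail to reject H₀

reject H₀: no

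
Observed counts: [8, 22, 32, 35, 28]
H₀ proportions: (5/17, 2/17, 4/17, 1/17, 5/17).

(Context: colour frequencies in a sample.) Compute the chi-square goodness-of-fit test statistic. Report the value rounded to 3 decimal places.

n = 125; E_i = n·p_i = [36.76, 14.71, 29.41, 7.35, 36.76]
χ² = (8−36.76)²/36.76 + (22−14.71)²/14.71 + (32−29.41)²/29.41 + (35−7.35)²/7.35 + (28−36.76)²/36.76 = 132.3936
df = 4

test statistic = 132.394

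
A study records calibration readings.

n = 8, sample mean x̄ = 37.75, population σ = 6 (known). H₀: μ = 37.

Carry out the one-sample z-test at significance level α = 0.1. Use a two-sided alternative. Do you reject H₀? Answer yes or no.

reject H₀: no

SE = σ/√n = 6/√8 = 2.1213
z = (x̄−μ₀)/SE = (37.75−37)/2.1213 = 0.3536
p-value (two-sided) = 0.72367
At α=0.1: p ≥ α → fail to reject H₀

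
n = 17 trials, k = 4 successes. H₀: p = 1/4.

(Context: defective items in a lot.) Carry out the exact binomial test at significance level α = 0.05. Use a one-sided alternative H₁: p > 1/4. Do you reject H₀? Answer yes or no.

Exact binomial: n=17, k=4, p₀=1/4=0.2500
P(X≥4) from Σ C(n,i)·p₀^i·(1−p₀)^(n−i)
p-value (one-sided, H₁ greater) = 0.64698
At α=0.05: p ≥ α → fail to reject H₀

reject H₀: no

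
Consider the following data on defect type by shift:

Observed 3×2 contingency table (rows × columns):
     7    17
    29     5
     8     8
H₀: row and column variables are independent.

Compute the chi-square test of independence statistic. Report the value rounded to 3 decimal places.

test statistic = 19.144

Row totals [24, 34, 16], col totals [44, 30], n=74
χ² = (7−14.27)²/14.27 + (17−9.73)²/9.73 + (29−20.22)²/20.22 + (5−13.78)²/13.78 + (8−9.51)²/9.51 + (8−6.49)²/6.49 = 19.1444
df = 2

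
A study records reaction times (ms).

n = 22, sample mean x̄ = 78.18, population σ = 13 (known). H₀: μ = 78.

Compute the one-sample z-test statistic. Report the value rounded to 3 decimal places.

test statistic = 0.065

SE = σ/√n = 13/√22 = 2.7716
z = (x̄−μ₀)/SE = (78.18−78)/2.7716 = 0.0649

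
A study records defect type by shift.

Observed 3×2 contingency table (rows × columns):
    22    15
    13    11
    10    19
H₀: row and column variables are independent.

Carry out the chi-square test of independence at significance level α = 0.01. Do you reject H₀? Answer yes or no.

reject H₀: no

Row totals [37, 24, 29], col totals [45, 45], n=90
χ² = (22−18.50)²/18.50 + (15−18.50)²/18.50 + (13−12.00)²/12.00 + (11−12.00)²/12.00 + (10−14.50)²/14.50 + (19−14.50)²/14.50 = 4.2841
df = 2
p-value (upper-tail) = 0.11741
At α=0.01: p ≥ α → fail to reject H₀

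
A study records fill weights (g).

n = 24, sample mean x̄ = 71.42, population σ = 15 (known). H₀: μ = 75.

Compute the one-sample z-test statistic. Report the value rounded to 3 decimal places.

SE = σ/√n = 15/√24 = 3.0619
z = (x̄−μ₀)/SE = (71.42−75)/3.0619 = -1.1692

test statistic = -1.169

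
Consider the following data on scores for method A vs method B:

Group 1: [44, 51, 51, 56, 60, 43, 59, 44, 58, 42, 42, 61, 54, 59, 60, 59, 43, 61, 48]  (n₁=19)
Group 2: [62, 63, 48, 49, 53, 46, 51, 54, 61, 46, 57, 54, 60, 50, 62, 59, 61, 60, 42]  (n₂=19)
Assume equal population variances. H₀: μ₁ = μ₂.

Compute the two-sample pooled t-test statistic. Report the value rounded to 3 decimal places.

x̄₁=52.368, s₁=7.448, n₁=19
x̄₂=54.632, s₂=6.517, n₂=19
s_p² = [18·7.448² + 18·6.517²]/36 = 48.9678
SE = √(s_p²·(1/19+1/19)) = 2.2704
t = (52.368−54.632)/2.2704 = -0.9968
df = 36

test statistic = -0.997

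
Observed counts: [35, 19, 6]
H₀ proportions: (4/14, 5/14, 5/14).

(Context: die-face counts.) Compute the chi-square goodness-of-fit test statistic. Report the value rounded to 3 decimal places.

n = 60; E_i = n·p_i = [17.14, 21.43, 21.43]
χ² = (35−17.14)²/17.14 + (19−21.43)²/21.43 + (6−21.43)²/21.43 = 29.9850
df = 2

test statistic = 29.985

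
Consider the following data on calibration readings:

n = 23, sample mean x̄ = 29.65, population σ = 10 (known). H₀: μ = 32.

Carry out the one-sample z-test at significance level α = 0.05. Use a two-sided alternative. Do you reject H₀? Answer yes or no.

SE = σ/√n = 10/√23 = 2.0851
z = (x̄−μ₀)/SE = (29.65−32)/2.0851 = -1.1270
p-value (two-sided) = 0.25973
At α=0.05: p ≥ α → fail to reject H₀

reject H₀: no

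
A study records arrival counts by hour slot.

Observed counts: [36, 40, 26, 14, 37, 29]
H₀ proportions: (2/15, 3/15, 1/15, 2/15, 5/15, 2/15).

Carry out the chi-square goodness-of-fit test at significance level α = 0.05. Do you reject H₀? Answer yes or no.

n = 182; E_i = n·p_i = [24.27, 36.40, 12.13, 24.27, 60.67, 24.27]
χ² = (36−24.27)²/24.27 + (40−36.40)²/36.40 + (26−12.13)²/12.13 + (14−24.27)²/24.27 + (37−60.67)²/60.67 + (29−24.27)²/24.27 = 36.3764
df = 5
p-value (upper-tail) = 0.00000
At α=0.05: p < α → reject H₀

reject H₀: yes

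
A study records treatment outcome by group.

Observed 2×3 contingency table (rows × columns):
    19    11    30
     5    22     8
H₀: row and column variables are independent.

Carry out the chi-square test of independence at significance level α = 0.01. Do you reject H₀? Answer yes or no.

reject H₀: yes

Row totals [60, 35], col totals [24, 33, 38], n=95
χ² = (19−15.16)²/15.16 + (11−20.84)²/20.84 + (30−24.00)²/24.00 + (5−8.84)²/8.84 + (22−12.16)²/12.16 + (8−14.00)²/14.00 = 19.3299
df = 2
p-value (upper-tail) = 0.00006
At α=0.01: p < α → reject H₀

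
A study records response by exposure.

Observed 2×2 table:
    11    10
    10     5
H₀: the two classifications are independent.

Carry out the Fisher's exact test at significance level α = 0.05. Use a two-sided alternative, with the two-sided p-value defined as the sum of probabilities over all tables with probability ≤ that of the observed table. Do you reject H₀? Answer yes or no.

reject H₀: no

Margins: r₁=21, r₂=15, c₁=21, c₂=15, n=36
p_obs = C(21,11)·C(15,10)/C(36,21); sum pmf over tables with pmf ≤ p_obs
p-value (two-sided) = 0.50061
At α=0.05: p ≥ α → fail to reject H₀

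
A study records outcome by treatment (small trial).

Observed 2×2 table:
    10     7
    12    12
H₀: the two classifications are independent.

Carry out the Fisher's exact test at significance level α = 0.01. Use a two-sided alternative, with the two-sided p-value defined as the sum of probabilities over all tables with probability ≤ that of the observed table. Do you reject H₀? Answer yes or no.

reject H₀: no

Margins: r₁=17, r₂=24, c₁=22, c₂=19, n=41
p_obs = C(17,10)·C(24,12)/C(41,22); sum pmf over tables with pmf ≤ p_obs
p-value (two-sided) = 0.75198
At α=0.01: p ≥ α → fail to reject H₀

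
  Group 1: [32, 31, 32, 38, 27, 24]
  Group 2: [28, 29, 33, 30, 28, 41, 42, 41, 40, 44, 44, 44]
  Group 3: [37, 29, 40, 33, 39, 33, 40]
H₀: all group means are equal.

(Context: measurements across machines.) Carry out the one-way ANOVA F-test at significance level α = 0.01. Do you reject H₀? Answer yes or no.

reject H₀: no

Group means [30.67, 37.00, 35.86], grand mean 35.160
SSB = Σnᵢ(x̄ᵢ−x̄)² = 165.170; SSW = ΣΣ(x−x̄ᵢ)² = 728.190
MSB = 165.170/2 = 82.5848; MSW = 728.190/22 = 33.0996
F = MSB/MSW = 2.4950
df = (2, 22)
p-value (upper-tail) = 0.10554
At α=0.01: p ≥ α → fail to reject H₀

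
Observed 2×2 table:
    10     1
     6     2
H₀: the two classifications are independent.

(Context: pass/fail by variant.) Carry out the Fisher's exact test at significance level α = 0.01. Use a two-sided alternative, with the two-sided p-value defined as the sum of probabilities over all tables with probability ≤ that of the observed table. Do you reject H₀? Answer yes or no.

Margins: r₁=11, r₂=8, c₁=16, c₂=3, n=19
p_obs = C(11,10)·C(8,6)/C(19,16); sum pmf over tables with pmf ≤ p_obs
p-value (two-sided) = 0.54592
At α=0.01: p ≥ α → fail to reject H₀

reject H₀: no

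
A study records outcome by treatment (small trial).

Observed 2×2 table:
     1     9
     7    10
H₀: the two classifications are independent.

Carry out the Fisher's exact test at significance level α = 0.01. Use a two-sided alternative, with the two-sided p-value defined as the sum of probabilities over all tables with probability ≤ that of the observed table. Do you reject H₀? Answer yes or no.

reject H₀: no

Margins: r₁=10, r₂=17, c₁=8, c₂=19, n=27
p_obs = C(10,1)·C(17,7)/C(27,8); sum pmf over tables with pmf ≤ p_obs
p-value (two-sided) = 0.18954
At α=0.01: p ≥ α → fail to reject H₀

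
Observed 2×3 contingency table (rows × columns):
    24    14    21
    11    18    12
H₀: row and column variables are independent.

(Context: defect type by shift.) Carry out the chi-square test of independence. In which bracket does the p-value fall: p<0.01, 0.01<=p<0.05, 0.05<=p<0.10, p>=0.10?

p-value bracket: 0.05<=p<0.10

Row totals [59, 41], col totals [35, 32, 33], n=100
χ² = (24−20.65)²/20.65 + (14−18.88)²/18.88 + (21−19.47)²/19.47 + (11−14.35)²/14.35 + (18−13.12)²/13.12 + (12−13.53)²/13.53 = 4.6952
df = 2
p-value (upper-tail) = 0.09560
→ bracket: 0.05<=p<0.10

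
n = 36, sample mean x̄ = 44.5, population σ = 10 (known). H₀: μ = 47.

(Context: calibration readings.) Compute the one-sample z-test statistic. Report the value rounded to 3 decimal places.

SE = σ/√n = 10/√36 = 1.6667
z = (x̄−μ₀)/SE = (44.5−47)/1.6667 = -1.5000

test statistic = -1.500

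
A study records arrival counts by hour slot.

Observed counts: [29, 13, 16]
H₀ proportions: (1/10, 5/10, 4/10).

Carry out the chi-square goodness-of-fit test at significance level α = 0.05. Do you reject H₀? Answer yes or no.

reject H₀: yes

n = 58; E_i = n·p_i = [5.80, 29.00, 23.20]
χ² = (29−5.80)²/5.80 + (13−29.00)²/29.00 + (16−23.20)²/23.20 = 103.8621
df = 2
p-value (upper-tail) = 0.00000
At α=0.05: p < α → reject H₀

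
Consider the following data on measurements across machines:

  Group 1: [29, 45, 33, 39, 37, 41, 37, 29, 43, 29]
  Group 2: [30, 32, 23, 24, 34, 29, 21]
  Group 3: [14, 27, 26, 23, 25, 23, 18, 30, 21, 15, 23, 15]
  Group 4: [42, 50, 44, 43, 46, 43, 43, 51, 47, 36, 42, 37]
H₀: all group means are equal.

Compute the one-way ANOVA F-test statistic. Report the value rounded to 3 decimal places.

Group means [36.20, 27.57, 21.67, 43.67], grand mean 32.659
SSB = Σnᵢ(x̄ᵢ−x̄)² = 3210.572; SSW = ΣΣ(x−x̄ᵢ)² = 982.648
MSB = 3210.572/3 = 1070.1906; MSW = 982.648/37 = 26.5580
F = MSB/MSW = 40.2963
df = (3, 37)

test statistic = 40.296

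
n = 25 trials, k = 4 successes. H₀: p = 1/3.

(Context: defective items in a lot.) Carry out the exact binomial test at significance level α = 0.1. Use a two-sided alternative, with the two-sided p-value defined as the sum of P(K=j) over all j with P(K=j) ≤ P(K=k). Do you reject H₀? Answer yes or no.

reject H₀: yes

Exact binomial: n=25, k=4, p₀=1/3=0.3333
P(X=j) = C(n,j)·p₀^j·(1−p₀)^(n−j); p = Σ P(X=j) over j with P(X=j) ≤ P(X=4)
p-value (two-sided) = 0.08771
At α=0.1: p < α → reject H₀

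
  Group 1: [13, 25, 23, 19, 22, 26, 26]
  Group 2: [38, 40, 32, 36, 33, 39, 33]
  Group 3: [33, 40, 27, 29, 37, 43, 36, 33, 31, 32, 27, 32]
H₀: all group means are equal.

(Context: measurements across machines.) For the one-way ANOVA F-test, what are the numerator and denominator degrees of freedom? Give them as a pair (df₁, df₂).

k = 3 groups, N = 26 total
df = (k−1, N−k) = (3−1, 26−3) = (2, 23)

degrees of freedom = [2, 23]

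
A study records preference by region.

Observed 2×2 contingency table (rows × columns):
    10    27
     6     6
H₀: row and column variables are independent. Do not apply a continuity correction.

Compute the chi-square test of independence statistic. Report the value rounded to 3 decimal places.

Row totals [37, 12], col totals [16, 33], n=49
χ² = (10−12.08)²/12.08 + (27−24.92)²/24.92 + (6−3.92)²/3.92 + (6−8.08)²/8.08 = 2.1746
df = 1

test statistic = 2.175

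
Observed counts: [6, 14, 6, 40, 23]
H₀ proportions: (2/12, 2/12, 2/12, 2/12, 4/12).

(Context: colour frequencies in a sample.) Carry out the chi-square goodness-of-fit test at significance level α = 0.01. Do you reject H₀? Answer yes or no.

n = 89; E_i = n·p_i = [14.83, 14.83, 14.83, 14.83, 29.67]
χ² = (6−14.83)²/14.83 + (14−14.83)²/14.83 + (6−14.83)²/14.83 + (40−14.83)²/14.83 + (23−29.67)²/29.67 = 54.7640
df = 4
p-value (upper-tail) = 0.00000
At α=0.01: p < α → reject H₀

reject H₀: yes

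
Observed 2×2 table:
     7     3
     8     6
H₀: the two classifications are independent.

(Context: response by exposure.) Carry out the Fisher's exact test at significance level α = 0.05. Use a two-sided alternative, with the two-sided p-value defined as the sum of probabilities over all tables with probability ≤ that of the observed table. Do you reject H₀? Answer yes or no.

reject H₀: no

Margins: r₁=10, r₂=14, c₁=15, c₂=9, n=24
p_obs = C(10,7)·C(14,8)/C(24,15); sum pmf over tables with pmf ≤ p_obs
p-value (two-sided) = 0.67846
At α=0.05: p ≥ α → fail to reject H₀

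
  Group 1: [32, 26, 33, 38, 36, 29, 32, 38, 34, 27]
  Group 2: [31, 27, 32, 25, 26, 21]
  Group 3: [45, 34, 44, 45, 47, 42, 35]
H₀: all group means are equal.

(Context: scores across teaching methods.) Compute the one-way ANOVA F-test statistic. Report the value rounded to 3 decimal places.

Group means [32.50, 27.00, 41.71], grand mean 33.870
SSB = Σnᵢ(x̄ᵢ−x̄)² = 732.680; SSW = ΣΣ(x−x̄ᵢ)² = 401.929
MSB = 732.680/2 = 366.3401; MSW = 401.929/20 = 20.0964
F = MSB/MSW = 18.2291
df = (2, 20)

test statistic = 18.229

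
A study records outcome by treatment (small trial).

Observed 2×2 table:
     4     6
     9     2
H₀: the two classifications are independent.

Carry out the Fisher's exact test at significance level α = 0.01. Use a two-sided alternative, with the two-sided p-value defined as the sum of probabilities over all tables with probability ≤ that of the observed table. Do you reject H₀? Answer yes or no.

reject H₀: no

Margins: r₁=10, r₂=11, c₁=13, c₂=8, n=21
p_obs = C(10,4)·C(11,9)/C(21,13); sum pmf over tables with pmf ≤ p_obs
p-value (two-sided) = 0.08050
At α=0.01: p ≥ α → fail to reject H₀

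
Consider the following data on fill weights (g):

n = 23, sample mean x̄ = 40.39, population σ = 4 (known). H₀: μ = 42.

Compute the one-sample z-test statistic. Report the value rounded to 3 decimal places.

test statistic = -1.930

SE = σ/√n = 4/√23 = 0.8341
z = (x̄−μ₀)/SE = (40.39−42)/0.8341 = -1.9303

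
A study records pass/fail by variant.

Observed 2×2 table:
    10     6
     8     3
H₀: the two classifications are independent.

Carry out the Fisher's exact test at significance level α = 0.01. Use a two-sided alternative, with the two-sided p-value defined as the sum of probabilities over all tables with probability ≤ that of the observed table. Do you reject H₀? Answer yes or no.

reject H₀: no

Margins: r₁=16, r₂=11, c₁=18, c₂=9, n=27
p_obs = C(16,10)·C(11,8)/C(27,18); sum pmf over tables with pmf ≤ p_obs
p-value (two-sided) = 0.69245
At α=0.01: p ≥ α → fail to reject H₀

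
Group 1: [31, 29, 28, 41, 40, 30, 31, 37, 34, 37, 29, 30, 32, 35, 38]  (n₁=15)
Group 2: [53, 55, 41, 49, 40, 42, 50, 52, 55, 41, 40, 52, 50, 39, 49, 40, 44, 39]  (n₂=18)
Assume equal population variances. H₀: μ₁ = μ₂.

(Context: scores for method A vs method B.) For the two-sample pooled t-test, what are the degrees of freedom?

df = n₁ + n₂ − 2 = 15 + 18 − 2 = 31

degrees of freedom = 31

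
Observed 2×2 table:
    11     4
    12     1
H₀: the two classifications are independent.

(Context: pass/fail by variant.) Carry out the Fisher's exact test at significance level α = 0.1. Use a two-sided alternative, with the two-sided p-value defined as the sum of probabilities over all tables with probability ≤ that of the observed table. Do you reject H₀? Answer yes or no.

reject H₀: no

Margins: r₁=15, r₂=13, c₁=23, c₂=5, n=28
p_obs = C(15,11)·C(13,12)/C(28,23); sum pmf over tables with pmf ≤ p_obs
p-value (two-sided) = 0.33333
At α=0.1: p ≥ α → fail to reject H₀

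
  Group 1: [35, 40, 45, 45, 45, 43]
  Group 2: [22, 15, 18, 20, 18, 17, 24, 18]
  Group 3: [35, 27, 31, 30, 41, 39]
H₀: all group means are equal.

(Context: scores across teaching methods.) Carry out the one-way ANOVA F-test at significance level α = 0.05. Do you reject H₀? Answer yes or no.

Group means [42.17, 19.00, 33.83], grand mean 30.400
SSB = Σnᵢ(x̄ᵢ−x̄)² = 1941.133; SSW = ΣΣ(x−x̄ᵢ)² = 287.667
MSB = 1941.133/2 = 970.5667; MSW = 287.667/17 = 16.9216
F = MSB/MSW = 57.3568
df = (2, 17)
p-value (upper-tail) = 0.00000
At α=0.05: p < α → reject H₀

reject H₀: yes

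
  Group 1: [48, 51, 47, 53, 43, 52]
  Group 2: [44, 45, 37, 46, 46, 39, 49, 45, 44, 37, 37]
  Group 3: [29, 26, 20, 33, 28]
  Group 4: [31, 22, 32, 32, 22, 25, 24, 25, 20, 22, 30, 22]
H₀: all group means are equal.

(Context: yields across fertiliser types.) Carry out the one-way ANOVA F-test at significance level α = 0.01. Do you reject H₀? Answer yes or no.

Group means [49.00, 42.64, 27.20, 25.58], grand mean 35.471
SSB = Σnᵢ(x̄ᵢ−x̄)² = 3178.208; SSW = ΣΣ(x−x̄ᵢ)² = 564.262
MSB = 3178.208/3 = 1059.4028; MSW = 564.262/30 = 18.8087
F = MSB/MSW = 56.3250
df = (3, 30)
p-value (upper-tail) = 0.00000
At α=0.01: p < α → reject H₀

reject H₀: yes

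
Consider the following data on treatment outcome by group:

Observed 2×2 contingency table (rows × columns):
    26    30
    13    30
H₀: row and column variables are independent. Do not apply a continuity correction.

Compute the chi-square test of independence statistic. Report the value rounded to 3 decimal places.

Row totals [56, 43], col totals [39, 60], n=99
χ² = (26−22.06)²/22.06 + (30−33.94)²/33.94 + (13−16.94)²/16.94 + (30−26.06)²/26.06 = 2.6723
df = 1

test statistic = 2.672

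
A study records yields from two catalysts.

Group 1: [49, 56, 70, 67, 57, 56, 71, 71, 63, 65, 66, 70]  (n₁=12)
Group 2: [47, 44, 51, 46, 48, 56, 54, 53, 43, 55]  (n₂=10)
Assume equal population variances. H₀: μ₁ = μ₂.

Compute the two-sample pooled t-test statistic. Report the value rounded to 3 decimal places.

test statistic = 5.120

x̄₁=63.417, s₁=7.280, n₁=12
x̄₂=49.700, s₂=4.715, n₂=10
s_p² = [11·7.280² + 9·4.715²]/20 = 39.1508
SE = √(s_p²·(1/12+1/10)) = 2.6791
t = (63.417−49.700)/2.6791 = 5.1199
df = 20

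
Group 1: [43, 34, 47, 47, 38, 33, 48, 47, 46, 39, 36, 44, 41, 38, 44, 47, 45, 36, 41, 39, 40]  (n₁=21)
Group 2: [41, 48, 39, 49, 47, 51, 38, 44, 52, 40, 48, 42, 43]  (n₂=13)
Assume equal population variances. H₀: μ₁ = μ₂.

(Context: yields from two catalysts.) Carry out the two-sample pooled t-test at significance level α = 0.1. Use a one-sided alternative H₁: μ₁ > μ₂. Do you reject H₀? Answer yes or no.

reject H₀: no

x̄₁=41.571, s₁=4.686, n₁=21
x̄₂=44.769, s₂=4.675, n₂=13
s_p² = [20·4.686² + 12·4.675²]/32 = 21.9203
SE = √(s_p²·(1/21+1/13)) = 1.6523
t = (41.571−44.769)/1.6523 = -1.9354
df = 32
p-value (one-sided, H₁ greater) = 0.96909
At α=0.1: p ≥ α → fail to reject H₀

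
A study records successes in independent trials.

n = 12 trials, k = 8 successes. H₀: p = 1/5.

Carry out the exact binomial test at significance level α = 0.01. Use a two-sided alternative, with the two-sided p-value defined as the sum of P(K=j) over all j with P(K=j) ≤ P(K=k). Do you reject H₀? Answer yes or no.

reject H₀: yes

Exact binomial: n=12, k=8, p₀=1/5=0.2000
P(X=j) = C(n,j)·p₀^j·(1−p₀)^(n−j); p = Σ P(X=j) over j with P(X=j) ≤ P(X=8)
p-value (two-sided) = 0.00058
At α=0.01: p < α → reject H₀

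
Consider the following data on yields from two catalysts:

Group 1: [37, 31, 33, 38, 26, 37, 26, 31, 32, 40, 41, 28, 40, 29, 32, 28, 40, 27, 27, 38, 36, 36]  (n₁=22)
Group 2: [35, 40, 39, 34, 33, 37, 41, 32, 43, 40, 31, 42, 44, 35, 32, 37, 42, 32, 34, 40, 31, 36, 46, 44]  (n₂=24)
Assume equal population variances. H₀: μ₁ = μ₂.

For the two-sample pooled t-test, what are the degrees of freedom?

degrees of freedom = 44

df = n₁ + n₂ − 2 = 22 + 24 − 2 = 44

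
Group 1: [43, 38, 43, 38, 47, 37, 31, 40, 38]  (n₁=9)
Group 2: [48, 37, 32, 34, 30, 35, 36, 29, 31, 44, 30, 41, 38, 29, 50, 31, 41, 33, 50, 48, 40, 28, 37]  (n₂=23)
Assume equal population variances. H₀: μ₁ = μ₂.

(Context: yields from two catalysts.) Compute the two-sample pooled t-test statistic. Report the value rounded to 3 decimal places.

x̄₁=39.444, s₁=4.558, n₁=9
x̄₂=37.043, s₂=7.087, n₂=23
s_p² = [8·4.558² + 22·7.087²]/30 = 42.3726
SE = √(s_p²·(1/9+1/23)) = 2.5594
t = (39.444−37.043)/2.5594 = 0.9381
df = 30

test statistic = 0.938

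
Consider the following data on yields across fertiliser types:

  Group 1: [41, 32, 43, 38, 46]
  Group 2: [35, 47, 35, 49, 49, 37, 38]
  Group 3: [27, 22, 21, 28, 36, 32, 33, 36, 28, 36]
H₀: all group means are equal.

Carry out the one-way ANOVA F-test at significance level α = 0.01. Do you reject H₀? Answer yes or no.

Group means [40.00, 41.43, 29.90], grand mean 35.864
SSB = Σnᵢ(x̄ᵢ−x̄)² = 657.977; SSW = ΣΣ(x−x̄ᵢ)² = 656.614
MSB = 657.977/2 = 328.9883; MSW = 656.614/19 = 34.5586
F = MSB/MSW = 9.5197
df = (2, 19)
p-value (upper-tail) = 0.00137
At α=0.01: p < α → reject H₀

reject H₀: yes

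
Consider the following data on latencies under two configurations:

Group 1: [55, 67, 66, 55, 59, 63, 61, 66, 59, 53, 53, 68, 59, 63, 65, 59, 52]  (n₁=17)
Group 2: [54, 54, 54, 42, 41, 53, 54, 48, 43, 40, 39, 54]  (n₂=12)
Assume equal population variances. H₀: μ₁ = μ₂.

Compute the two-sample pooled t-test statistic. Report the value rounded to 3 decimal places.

test statistic = 5.580

x̄₁=60.176, s₁=5.271, n₁=17
x̄₂=48.000, s₂=6.467, n₂=12
s_p² = [16·5.271² + 11·6.467²]/27 = 33.4989
SE = √(s_p²·(1/17+1/12)) = 2.1822
t = (60.176−48.000)/2.1822 = 5.5798
df = 27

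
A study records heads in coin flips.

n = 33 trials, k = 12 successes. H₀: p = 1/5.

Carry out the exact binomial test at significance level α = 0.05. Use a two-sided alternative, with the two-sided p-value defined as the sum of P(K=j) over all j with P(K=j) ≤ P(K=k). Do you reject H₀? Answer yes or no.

reject H₀: yes

Exact binomial: n=33, k=12, p₀=1/5=0.2000
P(X=j) = C(n,j)·p₀^j·(1−p₀)^(n−j); p = Σ P(X=j) over j with P(X=j) ≤ P(X=12)
p-value (two-sided) = 0.02745
At α=0.05: p < α → reject H₀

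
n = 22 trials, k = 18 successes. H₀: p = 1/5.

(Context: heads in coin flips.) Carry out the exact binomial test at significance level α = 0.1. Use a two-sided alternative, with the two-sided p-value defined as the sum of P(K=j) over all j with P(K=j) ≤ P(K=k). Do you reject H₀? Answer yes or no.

reject H₀: yes

Exact binomial: n=22, k=18, p₀=1/5=0.2000
P(X=j) = C(n,j)·p₀^j·(1−p₀)^(n−j); p = Σ P(X=j) over j with P(X=j) ≤ P(X=18)
p-value (two-sided) = 0.00000
At α=0.1: p < α → reject H₀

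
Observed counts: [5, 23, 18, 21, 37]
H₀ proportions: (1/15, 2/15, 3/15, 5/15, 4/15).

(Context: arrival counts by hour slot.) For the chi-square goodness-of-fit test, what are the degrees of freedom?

df = k − 1 = 5 − 1 = 4

degrees of freedom = 4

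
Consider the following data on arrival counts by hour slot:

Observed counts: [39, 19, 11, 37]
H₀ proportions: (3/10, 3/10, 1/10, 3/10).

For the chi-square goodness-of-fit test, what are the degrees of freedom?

df = k − 1 = 4 − 1 = 3

degrees of freedom = 3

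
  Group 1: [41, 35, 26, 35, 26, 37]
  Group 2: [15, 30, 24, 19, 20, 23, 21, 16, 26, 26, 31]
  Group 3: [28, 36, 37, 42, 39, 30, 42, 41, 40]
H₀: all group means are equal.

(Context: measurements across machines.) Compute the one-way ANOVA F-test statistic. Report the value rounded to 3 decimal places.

Group means [33.33, 22.82, 37.22], grand mean 30.231
SSB = Σnᵢ(x̄ᵢ−x̄)² = 1102.090; SSW = ΣΣ(x−x̄ᵢ)² = 668.525
MSB = 1102.090/2 = 551.0451; MSW = 668.525/23 = 29.0663
F = MSB/MSW = 18.9582
df = (2, 23)

test statistic = 18.958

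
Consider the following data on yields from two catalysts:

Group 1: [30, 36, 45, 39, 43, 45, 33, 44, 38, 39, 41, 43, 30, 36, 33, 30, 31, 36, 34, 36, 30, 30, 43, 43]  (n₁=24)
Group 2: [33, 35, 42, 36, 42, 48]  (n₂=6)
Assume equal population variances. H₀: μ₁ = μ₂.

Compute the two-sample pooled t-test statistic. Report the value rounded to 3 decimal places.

x̄₁=37.000, s₁=5.405, n₁=24
x̄₂=39.333, s₂=5.645, n₂=6
s_p² = [23·5.405² + 5·5.645²]/28 = 29.6905
SE = √(s_p²·(1/24+1/6)) = 2.4871
t = (37.000−39.333)/2.4871 = -0.9382
df = 28

test statistic = -0.938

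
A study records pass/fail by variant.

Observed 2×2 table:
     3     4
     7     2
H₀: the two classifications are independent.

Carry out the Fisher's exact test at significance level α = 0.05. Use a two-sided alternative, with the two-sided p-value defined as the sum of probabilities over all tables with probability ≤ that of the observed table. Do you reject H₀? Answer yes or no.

Margins: r₁=7, r₂=9, c₁=10, c₂=6, n=16
p_obs = C(7,3)·C(9,7)/C(16,10); sum pmf over tables with pmf ≤ p_obs
p-value (two-sided) = 0.30245
At α=0.05: p ≥ α → fail to reject H₀

reject H₀: no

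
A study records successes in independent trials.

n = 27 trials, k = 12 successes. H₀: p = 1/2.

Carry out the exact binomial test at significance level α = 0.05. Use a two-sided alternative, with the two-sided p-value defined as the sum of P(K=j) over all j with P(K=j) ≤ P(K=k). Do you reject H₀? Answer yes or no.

Exact binomial: n=27, k=12, p₀=1/2=0.5000
P(X=j) = C(n,j)·p₀^j·(1−p₀)^(n−j); p = Σ P(X=j) over j with P(X=j) ≤ P(X=12)
p-value (two-sided) = 0.70111
At α=0.05: p ≥ α → fail to reject H₀

reject H₀: no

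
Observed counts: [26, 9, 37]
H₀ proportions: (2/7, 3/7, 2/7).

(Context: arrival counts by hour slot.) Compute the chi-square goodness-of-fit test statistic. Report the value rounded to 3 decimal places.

test statistic = 30.035

n = 72; E_i = n·p_i = [20.57, 30.86, 20.57]
χ² = (26−20.57)²/20.57 + (9−30.86)²/30.86 + (37−20.57)²/20.57 = 30.0347
df = 2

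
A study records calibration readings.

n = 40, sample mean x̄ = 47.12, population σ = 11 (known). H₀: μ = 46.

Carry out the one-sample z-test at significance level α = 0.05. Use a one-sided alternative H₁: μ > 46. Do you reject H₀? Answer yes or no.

reject H₀: no

SE = σ/√n = 11/√40 = 1.7393
z = (x̄−μ₀)/SE = (47.12−46)/1.7393 = 0.6440
p-value (one-sided, H₁ greater) = 0.25980
At α=0.05: p ≥ α → fail to reject H₀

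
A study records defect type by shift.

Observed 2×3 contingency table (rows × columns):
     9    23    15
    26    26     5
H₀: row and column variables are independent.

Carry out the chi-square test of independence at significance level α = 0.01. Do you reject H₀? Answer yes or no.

Row totals [47, 57], col totals [35, 49, 20], n=104
χ² = (9−15.82)²/15.82 + (23−22.14)²/22.14 + (15−9.04)²/9.04 + (26−19.18)²/19.18 + (26−26.86)²/26.86 + (5−10.96)²/10.96 = 12.5957
df = 2
p-value (upper-tail) = 0.00184
At α=0.01: p < α → reject H₀

reject H₀: yes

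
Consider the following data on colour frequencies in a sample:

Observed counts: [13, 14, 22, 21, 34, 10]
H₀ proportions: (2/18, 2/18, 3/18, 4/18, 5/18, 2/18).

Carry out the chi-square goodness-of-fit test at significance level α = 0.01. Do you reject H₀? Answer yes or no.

reject H₀: no

n = 114; E_i = n·p_i = [12.67, 12.67, 19.00, 25.33, 31.67, 12.67]
χ² = (13−12.67)²/12.67 + (14−12.67)²/12.67 + (22−19.00)²/19.00 + (21−25.33)²/25.33 + (34−31.67)²/31.67 + (10−12.67)²/12.67 = 2.0974
df = 5
p-value (upper-tail) = 0.83551
At α=0.01: p ≥ α → fail to reject H₀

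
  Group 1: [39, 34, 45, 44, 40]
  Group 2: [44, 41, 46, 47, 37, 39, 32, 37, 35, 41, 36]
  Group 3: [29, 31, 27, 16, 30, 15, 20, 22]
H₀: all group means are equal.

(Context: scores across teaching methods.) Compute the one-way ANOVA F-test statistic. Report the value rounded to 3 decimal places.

test statistic = 24.725

Group means [40.40, 39.55, 23.75], grand mean 34.458
SSB = Σnᵢ(x̄ᵢ−x̄)² = 1378.531; SSW = ΣΣ(x−x̄ᵢ)² = 585.427
MSB = 1378.531/2 = 689.2655; MSW = 585.427/21 = 27.8775
F = MSB/MSW = 24.7248
df = (2, 21)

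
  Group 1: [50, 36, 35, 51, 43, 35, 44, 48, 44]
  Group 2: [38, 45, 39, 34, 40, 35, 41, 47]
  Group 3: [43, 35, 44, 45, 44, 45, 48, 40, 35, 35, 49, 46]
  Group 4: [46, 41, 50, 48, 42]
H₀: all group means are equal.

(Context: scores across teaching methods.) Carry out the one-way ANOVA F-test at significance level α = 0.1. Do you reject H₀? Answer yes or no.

reject H₀: no

Group means [42.89, 39.88, 42.42, 45.40], grand mean 42.382
SSB = Σnᵢ(x̄ᵢ−x̄)² = 98.149; SSW = ΣΣ(x−x̄ᵢ)² = 793.881
MSB = 98.149/3 = 32.7163; MSW = 793.881/30 = 26.4627
F = MSB/MSW = 1.2363
df = (3, 30)
p-value (upper-tail) = 0.31384
At α=0.1: p ≥ α → fail to reject H₀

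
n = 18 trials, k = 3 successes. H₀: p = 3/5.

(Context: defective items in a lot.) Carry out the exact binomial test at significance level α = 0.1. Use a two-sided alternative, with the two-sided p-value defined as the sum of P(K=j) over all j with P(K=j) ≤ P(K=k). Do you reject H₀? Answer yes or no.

reject H₀: yes

Exact binomial: n=18, k=3, p₀=3/5=0.6000
P(X=j) = C(n,j)·p₀^j·(1−p₀)^(n−j); p = Σ P(X=j) over j with P(X=j) ≤ P(X=3)
p-value (two-sided) = 0.00032
At α=0.1: p < α → reject H₀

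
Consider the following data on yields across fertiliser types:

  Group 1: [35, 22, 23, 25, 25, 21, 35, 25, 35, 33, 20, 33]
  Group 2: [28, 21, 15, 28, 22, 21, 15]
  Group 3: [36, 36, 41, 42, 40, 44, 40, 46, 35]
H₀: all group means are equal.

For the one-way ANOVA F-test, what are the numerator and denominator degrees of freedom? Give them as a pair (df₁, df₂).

k = 3 groups, N = 28 total
df = (k−1, N−k) = (3−1, 28−3) = (2, 25)

degrees of freedom = [2, 25]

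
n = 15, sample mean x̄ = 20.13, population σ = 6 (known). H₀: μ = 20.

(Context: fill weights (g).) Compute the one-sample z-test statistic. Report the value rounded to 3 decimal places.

SE = σ/√n = 6/√15 = 1.5492
z = (x̄−μ₀)/SE = (20.13−20)/1.5492 = 0.0839

test statistic = 0.084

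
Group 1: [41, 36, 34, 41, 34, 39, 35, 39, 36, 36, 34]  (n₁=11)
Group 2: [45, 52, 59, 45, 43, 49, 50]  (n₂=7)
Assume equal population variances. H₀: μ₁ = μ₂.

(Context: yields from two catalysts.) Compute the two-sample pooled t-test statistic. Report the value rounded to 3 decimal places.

x̄₁=36.818, s₁=2.714, n₁=11
x̄₂=49.000, s₂=5.447, n₂=7
s_p² = [10·2.714² + 6·5.447²]/16 = 15.7273
SE = √(s_p²·(1/11+1/7)) = 1.9174
t = (36.818−49.000)/1.9174 = -6.3532
df = 16

test statistic = -6.353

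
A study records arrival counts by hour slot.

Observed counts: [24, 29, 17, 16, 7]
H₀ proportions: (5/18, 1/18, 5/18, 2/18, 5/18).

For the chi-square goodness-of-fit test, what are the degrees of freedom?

degrees of freedom = 4

df = k − 1 = 5 − 1 = 4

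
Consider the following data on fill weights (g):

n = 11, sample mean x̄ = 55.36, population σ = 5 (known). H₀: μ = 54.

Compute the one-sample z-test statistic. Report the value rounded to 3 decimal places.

test statistic = 0.902

SE = σ/√n = 5/√11 = 1.5076
z = (x̄−μ₀)/SE = (55.36−54)/1.5076 = 0.9021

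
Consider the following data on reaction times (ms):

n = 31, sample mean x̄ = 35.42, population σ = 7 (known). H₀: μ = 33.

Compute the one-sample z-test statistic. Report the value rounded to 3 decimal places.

test statistic = 1.925

SE = σ/√n = 7/√31 = 1.2572
z = (x̄−μ₀)/SE = (35.42−33)/1.2572 = 1.9249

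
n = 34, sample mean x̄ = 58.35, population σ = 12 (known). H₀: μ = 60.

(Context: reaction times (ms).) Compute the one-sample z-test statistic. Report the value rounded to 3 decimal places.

test statistic = -0.802

SE = σ/√n = 12/√34 = 2.0580
z = (x̄−μ₀)/SE = (58.35−60)/2.0580 = -0.8018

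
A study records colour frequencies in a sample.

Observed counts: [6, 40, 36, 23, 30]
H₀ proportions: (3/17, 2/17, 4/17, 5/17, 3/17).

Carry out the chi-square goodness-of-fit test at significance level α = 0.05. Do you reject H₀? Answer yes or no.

reject H₀: yes

n = 135; E_i = n·p_i = [23.82, 15.88, 31.76, 39.71, 23.82]
χ² = (6−23.82)²/23.82 + (40−15.88)²/15.88 + (36−31.76)²/31.76 + (23−39.71)²/39.71 + (30−23.82)²/23.82 = 59.1526
df = 4
p-value (upper-tail) = 0.00000
At α=0.05: p < α → reject H₀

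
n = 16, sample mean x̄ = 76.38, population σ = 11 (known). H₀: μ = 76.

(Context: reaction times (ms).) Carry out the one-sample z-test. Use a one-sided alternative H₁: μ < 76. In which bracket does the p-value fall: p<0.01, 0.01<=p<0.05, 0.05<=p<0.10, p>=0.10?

SE = σ/√n = 11/√16 = 2.7500
z = (x̄−μ₀)/SE = (76.38−76)/2.7500 = 0.1382
p-value (one-sided, H₁ less) = 0.55495
→ bracket: p>=0.10

p-value bracket: p>=0.10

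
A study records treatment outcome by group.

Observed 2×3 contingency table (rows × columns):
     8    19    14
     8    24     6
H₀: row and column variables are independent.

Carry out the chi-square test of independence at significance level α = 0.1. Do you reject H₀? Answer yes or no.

Row totals [41, 38], col totals [16, 43, 20], n=79
χ² = (8−8.30)²/8.30 + (19−22.32)²/22.32 + (14−10.38)²/10.38 + (8−7.70)²/7.70 + (24−20.68)²/20.68 + (6−9.62)²/9.62 = 3.6728
df = 2
p-value (upper-tail) = 0.15939
At α=0.1: p ≥ α → fail to reject H₀

reject H₀: no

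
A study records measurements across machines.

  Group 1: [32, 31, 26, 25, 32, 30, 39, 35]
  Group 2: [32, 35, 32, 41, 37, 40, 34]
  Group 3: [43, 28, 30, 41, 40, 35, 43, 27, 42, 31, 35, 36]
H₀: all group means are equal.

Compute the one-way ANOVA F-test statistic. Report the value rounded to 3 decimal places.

Group means [31.25, 35.86, 35.92], grand mean 34.519
SSB = Σnᵢ(x̄ᵢ−x̄)² = 121.467; SSW = ΣΣ(x−x̄ᵢ)² = 605.274
MSB = 121.467/2 = 60.7335; MSW = 605.274/24 = 25.2197
F = MSB/MSW = 2.4082
df = (2, 24)

test statistic = 2.408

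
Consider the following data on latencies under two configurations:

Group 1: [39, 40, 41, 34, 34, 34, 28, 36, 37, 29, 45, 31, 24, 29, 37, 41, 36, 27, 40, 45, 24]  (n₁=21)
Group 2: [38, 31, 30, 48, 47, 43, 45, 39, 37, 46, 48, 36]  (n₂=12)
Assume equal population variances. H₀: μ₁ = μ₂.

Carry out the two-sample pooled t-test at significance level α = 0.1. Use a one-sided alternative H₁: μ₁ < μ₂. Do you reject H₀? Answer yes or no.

reject H₀: yes

x̄₁=34.810, s₁=6.298, n₁=21
x̄₂=40.667, s₂=6.415, n₂=12
s_p² = [20·6.298² + 11·6.415²]/31 = 40.1905
SE = √(s_p²·(1/21+1/12)) = 2.2941
t = (34.810−40.667)/2.2941 = -2.5531
df = 31
p-value (one-sided, H₁ less) = 0.00791
At α=0.1: p < α → reject H₀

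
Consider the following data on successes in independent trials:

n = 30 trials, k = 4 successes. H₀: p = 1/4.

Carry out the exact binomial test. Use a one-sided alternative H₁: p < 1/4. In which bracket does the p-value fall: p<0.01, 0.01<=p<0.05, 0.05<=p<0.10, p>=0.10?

Exact binomial: n=30, k=4, p₀=1/4=0.2500
P(X≤4) from Σ C(n,i)·p₀^i·(1−p₀)^(n−i)
p-value (one-sided, H₁ less) = 0.09787
→ bracket: 0.05<=p<0.10

p-value bracket: 0.05<=p<0.10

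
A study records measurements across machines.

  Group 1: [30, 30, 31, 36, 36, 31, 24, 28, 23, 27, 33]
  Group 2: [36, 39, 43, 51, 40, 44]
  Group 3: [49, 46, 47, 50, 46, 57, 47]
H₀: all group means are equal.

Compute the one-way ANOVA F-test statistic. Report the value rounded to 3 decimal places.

test statistic = 42.439

Group means [29.91, 42.17, 48.86], grand mean 38.500
SSB = Σnᵢ(x̄ᵢ−x̄)² = 1643.400; SSW = ΣΣ(x−x̄ᵢ)² = 406.600
MSB = 1643.400/2 = 821.7002; MSW = 406.600/21 = 19.3619
F = MSB/MSW = 42.4391
df = (2, 21)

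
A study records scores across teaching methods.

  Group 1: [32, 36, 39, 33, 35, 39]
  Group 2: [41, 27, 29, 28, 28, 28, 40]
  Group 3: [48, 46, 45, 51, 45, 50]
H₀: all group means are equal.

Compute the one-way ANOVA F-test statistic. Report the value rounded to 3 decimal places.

test statistic = 22.826

Group means [35.67, 31.57, 47.50], grand mean 37.895
SSB = Σnᵢ(x̄ᵢ−x̄)² = 863.242; SSW = ΣΣ(x−x̄ᵢ)² = 302.548
MSB = 863.242/2 = 431.6209; MSW = 302.548/16 = 18.9092
F = MSB/MSW = 22.8259
df = (2, 16)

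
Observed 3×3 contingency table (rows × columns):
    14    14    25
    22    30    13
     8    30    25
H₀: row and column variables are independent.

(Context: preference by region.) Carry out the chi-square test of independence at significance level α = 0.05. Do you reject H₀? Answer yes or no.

Row totals [53, 65, 63], col totals [44, 74, 63], n=181
χ² = (14−12.88)²/12.88 + (14−21.67)²/21.67 + (25−18.45)²/18.45 + (22−15.80)²/15.80 + (30−26.57)²/26.57 + (13−22.62)²/22.62 + (8−15.31)²/15.31 + (30−25.76)²/25.76 + (25−21.93)²/21.93 = 16.7287
df = 4
p-value (upper-tail) = 0.00218
At α=0.05: p < α → reject H₀

reject H₀: yes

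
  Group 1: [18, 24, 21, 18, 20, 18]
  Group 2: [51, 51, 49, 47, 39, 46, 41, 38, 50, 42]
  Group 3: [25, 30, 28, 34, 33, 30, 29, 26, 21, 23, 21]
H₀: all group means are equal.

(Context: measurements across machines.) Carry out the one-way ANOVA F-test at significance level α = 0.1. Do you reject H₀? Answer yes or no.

Group means [19.83, 45.40, 27.27], grand mean 32.333
SSB = Σnᵢ(x̄ᵢ−x̄)² = 2926.585; SSW = ΣΣ(x−x̄ᵢ)² = 455.415
MSB = 2926.585/2 = 1463.2924; MSW = 455.415/24 = 18.9756
F = MSB/MSW = 77.1143
df = (2, 24)
p-value (upper-tail) = 0.00000
At α=0.1: p < α → reject H₀

reject H₀: yes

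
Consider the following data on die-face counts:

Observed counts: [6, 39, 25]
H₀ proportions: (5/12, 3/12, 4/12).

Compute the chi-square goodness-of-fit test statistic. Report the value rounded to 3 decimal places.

n = 70; E_i = n·p_i = [29.17, 17.50, 23.33]
χ² = (6−29.17)²/29.17 + (39−17.50)²/17.50 + (25−23.33)²/23.33 = 44.9343
df = 2

test statistic = 44.934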